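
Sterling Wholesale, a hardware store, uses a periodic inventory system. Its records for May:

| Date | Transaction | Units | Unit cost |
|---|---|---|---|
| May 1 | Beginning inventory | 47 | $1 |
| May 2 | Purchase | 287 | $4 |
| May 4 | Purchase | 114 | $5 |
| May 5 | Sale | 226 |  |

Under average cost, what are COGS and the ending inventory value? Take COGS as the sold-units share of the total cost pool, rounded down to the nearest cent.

COGS = $890.37; ending inventory = $874.63

May 5, sell 226: 226/448 × $1,765.00 → $890.37
Ending inventory (cost pool remaining) = $874.63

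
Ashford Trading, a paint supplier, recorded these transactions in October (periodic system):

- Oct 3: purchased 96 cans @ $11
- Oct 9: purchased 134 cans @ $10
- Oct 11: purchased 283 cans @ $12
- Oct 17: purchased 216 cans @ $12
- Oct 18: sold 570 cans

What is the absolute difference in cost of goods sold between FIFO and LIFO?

$222

FIFO COGS: 96 @ $11 + 134 @ $10 + 283 @ $12 + 57 @ $12 = $6,476
LIFO COGS: 216 @ $12 + 283 @ $12 + 71 @ $10 = $6,698
Difference = |$6,476 − $6,698| = $222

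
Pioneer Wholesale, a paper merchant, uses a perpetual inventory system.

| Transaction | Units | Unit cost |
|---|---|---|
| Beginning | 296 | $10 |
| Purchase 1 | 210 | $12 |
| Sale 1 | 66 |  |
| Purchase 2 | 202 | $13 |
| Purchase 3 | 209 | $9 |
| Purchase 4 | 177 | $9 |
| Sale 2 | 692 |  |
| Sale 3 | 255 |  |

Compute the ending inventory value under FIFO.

Sale 1 (66) [FIFO — oldest first]: 66 @ $10 = $660
Sale 2 (692) [FIFO — oldest first]: 230 @ $10 + 210 @ $12 + 202 @ $13 + 50 @ $9 = $7,896
Sale 3 (255) [FIFO — oldest first]: 159 @ $9 + 96 @ $9 = $2,295
Total COGS = $660 + $7,896 + $2,295 = $10,851
Ending inventory: 81 @ $9 = $729

Ending inventory = $729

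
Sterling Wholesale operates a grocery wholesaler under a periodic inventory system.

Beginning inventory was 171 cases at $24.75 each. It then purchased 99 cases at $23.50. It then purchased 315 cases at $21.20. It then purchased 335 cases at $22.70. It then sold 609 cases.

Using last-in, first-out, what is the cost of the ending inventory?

Sale 1 (609) [LIFO — newest first]: 335 @ $22.70 + 274 @ $21.20 = $13,413.30
Ending inventory: 171 @ $24.75 + 99 @ $23.50 + 41 @ $21.20 = $7,427.95

Ending inventory = $7,427.95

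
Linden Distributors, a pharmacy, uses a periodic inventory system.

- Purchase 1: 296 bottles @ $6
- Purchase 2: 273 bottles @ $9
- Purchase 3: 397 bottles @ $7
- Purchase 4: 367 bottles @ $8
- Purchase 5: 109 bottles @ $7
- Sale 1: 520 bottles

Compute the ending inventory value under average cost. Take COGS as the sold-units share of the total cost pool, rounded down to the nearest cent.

Ending inventory = $6,848.51

Sale 1, sell 520: 520/1442 × $10,711.00 → $3,862.49
Ending inventory (cost pool remaining) = $6,848.51
Check: goods available $10,711.00 = COGS $3,862.49 + ending $6,848.51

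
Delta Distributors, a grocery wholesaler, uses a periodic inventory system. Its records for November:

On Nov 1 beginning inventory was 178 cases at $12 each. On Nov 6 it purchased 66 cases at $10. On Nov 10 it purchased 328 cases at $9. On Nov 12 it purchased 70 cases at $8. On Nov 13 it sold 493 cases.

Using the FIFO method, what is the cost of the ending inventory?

Nov 13, 493 sold [FIFO — oldest first]: 178 @ $12 + 66 @ $10 + 249 @ $9 = $5,037
Ending inventory: 79 @ $9 + 70 @ $8 = $1,271

Ending inventory = $1,271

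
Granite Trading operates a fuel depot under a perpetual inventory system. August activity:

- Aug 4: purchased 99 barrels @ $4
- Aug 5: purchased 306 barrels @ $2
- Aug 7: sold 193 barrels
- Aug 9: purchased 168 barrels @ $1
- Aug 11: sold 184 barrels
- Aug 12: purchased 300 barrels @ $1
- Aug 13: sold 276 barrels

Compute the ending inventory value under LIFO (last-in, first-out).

Aug 7, 193 sold [LIFO — newest first]: 193 @ $2 = $386
Aug 11, 184 sold [LIFO — newest first]: 168 @ $1 + 16 @ $2 = $200
Aug 13, 276 sold [LIFO — newest first]: 276 @ $1 = $276
Total COGS = $386 + $200 + $276 = $862
Ending inventory: 99 @ $4 + 97 @ $2 + 24 @ $1 = $614
Check: goods available $1,476 = COGS $862 + ending $614

Ending inventory = $614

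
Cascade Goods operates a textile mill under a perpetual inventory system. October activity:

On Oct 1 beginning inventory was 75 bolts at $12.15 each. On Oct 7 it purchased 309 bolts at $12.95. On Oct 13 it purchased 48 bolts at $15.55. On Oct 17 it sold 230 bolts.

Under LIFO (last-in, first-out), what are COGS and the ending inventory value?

Oct 17, 230 sold [LIFO — newest first]: 48 @ $15.55 + 182 @ $12.95 = $3,103.30
Ending inventory: 75 @ $12.15 + 127 @ $12.95 = $2,555.90

COGS = $3,103.30; ending inventory = $2,555.90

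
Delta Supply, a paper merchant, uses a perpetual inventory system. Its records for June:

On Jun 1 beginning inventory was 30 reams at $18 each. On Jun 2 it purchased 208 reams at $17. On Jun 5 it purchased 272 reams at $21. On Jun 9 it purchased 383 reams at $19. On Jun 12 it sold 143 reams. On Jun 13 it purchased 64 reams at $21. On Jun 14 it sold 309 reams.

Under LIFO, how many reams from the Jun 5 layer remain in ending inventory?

267

Jun 12, 143 sold [LIFO — newest first]: 143 @ $19 = $2,717
Jun 14, 309 sold [LIFO — newest first]: 64 @ $21 + 240 @ $19 + 5 @ $21 = $6,009
Total COGS = $2,717 + $6,009 = $8,726
Ending inventory: 30 @ $18 + 208 @ $17 + 267 @ $21 = $9,683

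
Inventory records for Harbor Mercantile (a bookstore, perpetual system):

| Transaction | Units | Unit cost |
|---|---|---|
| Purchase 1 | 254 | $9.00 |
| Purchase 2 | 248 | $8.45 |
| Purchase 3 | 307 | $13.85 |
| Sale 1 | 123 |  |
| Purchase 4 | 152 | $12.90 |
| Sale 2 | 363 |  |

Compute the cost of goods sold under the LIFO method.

COGS = $6,440.90

Sale 1 (123) [LIFO — newest first]: 123 @ $13.85 = $1,703.55
Sale 2 (363) [LIFO — newest first]: 152 @ $12.90 + 184 @ $13.85 + 27 @ $8.45 = $4,737.35
Total COGS = $1,703.55 + $4,737.35 = $6,440.90
Ending inventory: 254 @ $9.00 + 221 @ $8.45 = $4,153.45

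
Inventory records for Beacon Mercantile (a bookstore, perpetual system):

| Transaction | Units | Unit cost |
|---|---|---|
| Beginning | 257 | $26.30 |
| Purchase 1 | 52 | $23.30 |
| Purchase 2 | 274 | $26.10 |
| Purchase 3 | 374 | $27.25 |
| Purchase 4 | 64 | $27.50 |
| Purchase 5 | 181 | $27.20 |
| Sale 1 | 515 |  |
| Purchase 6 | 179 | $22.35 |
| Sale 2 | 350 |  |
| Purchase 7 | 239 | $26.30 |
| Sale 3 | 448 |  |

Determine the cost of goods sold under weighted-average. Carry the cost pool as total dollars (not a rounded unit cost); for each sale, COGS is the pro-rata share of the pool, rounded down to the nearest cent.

COGS = $34,327.14

After Beginning: 257 on hand, pool $6,759.10 (≈ $26.3000 each)
After Purchase 1: 309 on hand, pool $7,970.70 (≈ $25.7951 each)
After Purchase 2: 583 on hand, pool $15,122.10 (≈ $25.9384 each)
After Purchase 3: 957 on hand, pool $25,313.60 (≈ $26.4510 each)
After Purchase 4: 1021 on hand, pool $27,073.60 (≈ $26.5167 each)
After Purchase 5: 1202 on hand, pool $31,996.80 (≈ $26.6196 each)
Sale 1, sell 515: 515/1202 × $31,996.80 → $13,709.11
After Purchase 6: 866 on hand, pool $22,288.34 (≈ $25.7371 each)
Sale 2, sell 350: 350/866 × $22,288.34 → $9,007.98
After Purchase 7: 755 on hand, pool $19,566.06 (≈ $25.9153 each)
Sale 3, sell 448: 448/755 × $19,566.06 → $11,610.05
Total COGS = $13,709.11 + $9,007.98 + $11,610.05 = $34,327.14
Ending inventory (cost pool remaining) = $7,956.01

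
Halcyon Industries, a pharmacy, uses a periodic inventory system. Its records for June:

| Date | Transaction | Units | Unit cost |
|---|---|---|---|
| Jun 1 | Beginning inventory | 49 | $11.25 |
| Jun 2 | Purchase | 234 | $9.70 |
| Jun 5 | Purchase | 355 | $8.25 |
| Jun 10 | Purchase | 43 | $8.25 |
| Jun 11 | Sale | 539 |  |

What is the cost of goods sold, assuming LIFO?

Jun 11, 539 sold [LIFO — newest first]: 43 @ $8.25 + 355 @ $8.25 + 141 @ $9.70 = $4,651.20
Ending inventory: 49 @ $11.25 + 93 @ $9.70 = $1,453.35

COGS = $4,651.20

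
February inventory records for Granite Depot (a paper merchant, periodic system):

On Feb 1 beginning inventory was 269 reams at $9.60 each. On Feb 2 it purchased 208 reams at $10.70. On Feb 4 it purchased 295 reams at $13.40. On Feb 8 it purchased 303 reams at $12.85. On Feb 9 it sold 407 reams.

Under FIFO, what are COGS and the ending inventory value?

Feb 9, 407 sold [FIFO — oldest first]: 269 @ $9.60 + 138 @ $10.70 = $4,059.00
Ending inventory: 70 @ $10.70 + 295 @ $13.40 + 303 @ $12.85 = $8,595.55
Check: goods available $12,654.55 = COGS $4,059.00 + ending $8,595.55

COGS = $4,059.00; ending inventory = $8,595.55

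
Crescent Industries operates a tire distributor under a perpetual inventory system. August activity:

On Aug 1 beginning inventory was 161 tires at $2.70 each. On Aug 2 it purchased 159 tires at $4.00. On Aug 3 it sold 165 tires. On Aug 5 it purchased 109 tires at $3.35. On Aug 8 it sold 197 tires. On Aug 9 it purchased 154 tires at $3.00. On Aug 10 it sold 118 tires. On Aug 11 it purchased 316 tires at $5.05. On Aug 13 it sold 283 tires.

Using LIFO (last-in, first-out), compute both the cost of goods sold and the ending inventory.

COGS = $3,038.10; ending inventory = $455.55

Aug 3, 165 sold [LIFO — newest first]: 159 @ $4.00 + 6 @ $2.70 = $652.20
Aug 8, 197 sold [LIFO — newest first]: 109 @ $3.35 + 88 @ $2.70 = $602.75
Aug 10, 118 sold [LIFO — newest first]: 118 @ $3.00 = $354.00
Aug 13, 283 sold [LIFO — newest first]: 283 @ $5.05 = $1,429.15
Total COGS = $652.20 + $602.75 + $354.00 + $1,429.15 = $3,038.10
Ending inventory: 67 @ $2.70 + 36 @ $3.00 + 33 @ $5.05 = $455.55
Check: goods available $3,493.65 = COGS $3,038.10 + ending $455.55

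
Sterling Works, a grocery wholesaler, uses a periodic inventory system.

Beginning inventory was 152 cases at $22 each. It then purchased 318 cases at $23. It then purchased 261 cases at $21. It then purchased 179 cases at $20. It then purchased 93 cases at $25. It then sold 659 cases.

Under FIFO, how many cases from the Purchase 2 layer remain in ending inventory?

Sale 1 (659) [FIFO — oldest first]: 152 @ $22 + 318 @ $23 + 189 @ $21 = $14,627
Ending inventory: 72 @ $21 + 179 @ $20 + 93 @ $25 = $7,417
Check: goods available $22,044 = COGS $14,627 + ending $7,417

72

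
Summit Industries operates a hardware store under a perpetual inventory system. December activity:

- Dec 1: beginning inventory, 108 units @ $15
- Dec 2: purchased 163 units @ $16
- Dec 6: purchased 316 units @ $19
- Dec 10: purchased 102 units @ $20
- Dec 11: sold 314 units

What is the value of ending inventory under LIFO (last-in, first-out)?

Ending inventory = $6,204

Dec 11, 314 sold [LIFO — newest first]: 102 @ $20 + 212 @ $19 = $6,068
Ending inventory: 108 @ $15 + 163 @ $16 + 104 @ $19 = $6,204
Check: goods available $12,272 = COGS $6,068 + ending $6,204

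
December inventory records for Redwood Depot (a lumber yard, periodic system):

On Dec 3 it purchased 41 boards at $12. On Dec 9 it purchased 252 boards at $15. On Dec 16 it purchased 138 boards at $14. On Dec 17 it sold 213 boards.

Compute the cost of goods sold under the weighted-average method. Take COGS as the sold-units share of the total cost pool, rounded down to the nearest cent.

COGS = $3,066.01

Dec 17, sell 213: 213/431 × $6,204.00 → $3,066.01
Ending inventory (cost pool remaining) = $3,137.99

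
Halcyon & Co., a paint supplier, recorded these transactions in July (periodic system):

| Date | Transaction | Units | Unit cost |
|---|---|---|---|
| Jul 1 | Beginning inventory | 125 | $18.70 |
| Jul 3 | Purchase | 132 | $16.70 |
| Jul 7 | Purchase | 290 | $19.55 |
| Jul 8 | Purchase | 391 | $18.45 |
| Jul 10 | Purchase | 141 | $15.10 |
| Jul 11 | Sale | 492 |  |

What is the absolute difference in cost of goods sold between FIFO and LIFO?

$531.10

FIFO COGS: 125 @ $18.70 + 132 @ $16.70 + 235 @ $19.55 = $9,136.15
LIFO COGS: 141 @ $15.10 + 351 @ $18.45 = $8,605.05
Difference = |$9,136.15 − $8,605.05| = $531.10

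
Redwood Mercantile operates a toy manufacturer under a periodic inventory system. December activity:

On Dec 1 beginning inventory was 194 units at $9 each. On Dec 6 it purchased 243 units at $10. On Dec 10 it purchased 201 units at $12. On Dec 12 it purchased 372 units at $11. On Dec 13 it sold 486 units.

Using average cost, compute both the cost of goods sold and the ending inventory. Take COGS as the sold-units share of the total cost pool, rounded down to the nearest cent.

COGS = $5,139.08; ending inventory = $5,540.92

Dec 13, sell 486: 486/1010 × $10,680.00 → $5,139.08
Ending inventory (cost pool remaining) = $5,540.92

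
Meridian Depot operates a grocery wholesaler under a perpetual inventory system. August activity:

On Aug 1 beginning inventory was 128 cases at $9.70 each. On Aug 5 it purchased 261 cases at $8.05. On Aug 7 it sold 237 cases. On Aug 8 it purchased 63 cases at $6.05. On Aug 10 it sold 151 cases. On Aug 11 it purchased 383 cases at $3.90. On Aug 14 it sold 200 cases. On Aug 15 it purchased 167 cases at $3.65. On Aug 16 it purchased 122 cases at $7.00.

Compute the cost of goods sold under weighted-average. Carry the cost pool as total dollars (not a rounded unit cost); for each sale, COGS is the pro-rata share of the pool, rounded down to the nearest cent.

After Aug 1: 128 on hand, pool $1,241.60 (≈ $9.7000 each)
After Aug 5: 389 on hand, pool $3,342.65 (≈ $8.5929 each)
Aug 7, sell 237: 237/389 × $3,342.65 → $2,036.52
After Aug 8: 215 on hand, pool $1,687.28 (≈ $7.8478 each)
Aug 10, sell 151: 151/215 × $1,687.28 → $1,185.01
After Aug 11: 447 on hand, pool $1,995.97 (≈ $4.4653 each)
Aug 14, sell 200: 200/447 × $1,995.97 → $893.05
After Aug 15: 414 on hand, pool $1,712.47 (≈ $4.1364 each)
After Aug 16: 536 on hand, pool $2,566.47 (≈ $4.7882 each)
Total COGS = $2,036.52 + $1,185.01 + $893.05 = $4,114.58
Ending inventory (cost pool remaining) = $2,566.47
Check: goods available $6,681.05 = COGS $4,114.58 + ending $2,566.47

COGS = $4,114.58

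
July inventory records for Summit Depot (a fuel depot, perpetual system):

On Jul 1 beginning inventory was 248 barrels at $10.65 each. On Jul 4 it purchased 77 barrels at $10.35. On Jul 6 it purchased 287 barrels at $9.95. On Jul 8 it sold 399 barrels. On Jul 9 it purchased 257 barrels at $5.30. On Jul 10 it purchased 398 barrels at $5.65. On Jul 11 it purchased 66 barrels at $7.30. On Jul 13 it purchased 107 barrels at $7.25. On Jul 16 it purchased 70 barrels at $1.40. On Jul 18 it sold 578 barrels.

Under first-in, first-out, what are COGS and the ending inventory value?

COGS = $8,266.10; ending inventory = $2,994.05

Jul 8, 399 sold [FIFO — oldest first]: 248 @ $10.65 + 77 @ $10.35 + 74 @ $9.95 = $4,174.45
Jul 18, 578 sold [FIFO — oldest first]: 213 @ $9.95 + 257 @ $5.30 + 108 @ $5.65 = $4,091.65
Total COGS = $4,174.45 + $4,091.65 = $8,266.10
Ending inventory: 290 @ $5.65 + 66 @ $7.30 + 107 @ $7.25 + 70 @ $1.40 = $2,994.05
Check: goods available $11,260.15 = COGS $8,266.10 + ending $2,994.05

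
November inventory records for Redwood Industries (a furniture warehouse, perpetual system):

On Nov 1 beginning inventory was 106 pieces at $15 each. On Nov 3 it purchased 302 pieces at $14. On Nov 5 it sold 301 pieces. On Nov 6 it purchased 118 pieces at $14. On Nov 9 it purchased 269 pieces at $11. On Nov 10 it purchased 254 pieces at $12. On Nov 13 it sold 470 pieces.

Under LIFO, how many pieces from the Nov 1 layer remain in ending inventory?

106

Nov 5, 301 sold [LIFO — newest first]: 301 @ $14 = $4,214
Nov 13, 470 sold [LIFO — newest first]: 254 @ $12 + 216 @ $11 = $5,424
Total COGS = $4,214 + $5,424 = $9,638
Ending inventory: 106 @ $15 + 1 @ $14 + 118 @ $14 + 53 @ $11 = $3,839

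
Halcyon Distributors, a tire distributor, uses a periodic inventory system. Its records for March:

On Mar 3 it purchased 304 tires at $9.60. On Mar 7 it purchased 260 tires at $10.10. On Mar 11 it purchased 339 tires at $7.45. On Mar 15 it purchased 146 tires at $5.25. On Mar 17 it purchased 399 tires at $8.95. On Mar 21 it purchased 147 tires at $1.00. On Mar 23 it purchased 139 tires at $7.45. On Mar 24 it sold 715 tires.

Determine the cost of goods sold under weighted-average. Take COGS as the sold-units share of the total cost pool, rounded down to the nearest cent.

COGS = $5,603.74

Mar 24, sell 715: 715/1734 × $13,590.05 → $5,603.74
Ending inventory (cost pool remaining) = $7,986.31
Check: goods available $13,590.05 = COGS $5,603.74 + ending $7,986.31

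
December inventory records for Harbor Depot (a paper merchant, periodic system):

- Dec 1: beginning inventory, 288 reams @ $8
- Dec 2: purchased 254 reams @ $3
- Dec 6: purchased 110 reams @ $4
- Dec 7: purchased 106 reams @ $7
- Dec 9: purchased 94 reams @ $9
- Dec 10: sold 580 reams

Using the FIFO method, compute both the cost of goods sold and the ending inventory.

Dec 10, 580 sold [FIFO — oldest first]: 288 @ $8 + 254 @ $3 + 38 @ $4 = $3,218
Ending inventory: 72 @ $4 + 106 @ $7 + 94 @ $9 = $1,876

COGS = $3,218; ending inventory = $1,876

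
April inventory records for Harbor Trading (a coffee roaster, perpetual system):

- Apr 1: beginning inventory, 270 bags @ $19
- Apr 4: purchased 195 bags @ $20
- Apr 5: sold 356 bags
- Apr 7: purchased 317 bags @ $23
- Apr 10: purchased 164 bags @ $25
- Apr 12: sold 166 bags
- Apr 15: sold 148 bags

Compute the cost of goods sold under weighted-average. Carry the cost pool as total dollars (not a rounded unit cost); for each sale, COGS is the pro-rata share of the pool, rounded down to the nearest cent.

After Apr 1: 270 on hand, pool $5,130.00 (≈ $19.0000 each)
After Apr 4: 465 on hand, pool $9,030.00 (≈ $19.4194 each)
Apr 5, sell 356: 356/465 × $9,030.00 → $6,913.29
After Apr 7: 426 on hand, pool $9,407.71 (≈ $22.0838 each)
After Apr 10: 590 on hand, pool $13,507.71 (≈ $22.8944 each)
Apr 12, sell 166: 166/590 × $13,507.71 → $3,800.47
Apr 15, sell 148: 148/424 × $9,707.24 → $3,388.37
Total COGS = $6,913.29 + $3,800.47 + $3,388.37 = $14,102.13
Ending inventory (cost pool remaining) = $6,318.87
Check: goods available $20,421.00 = COGS $14,102.13 + ending $6,318.87

COGS = $14,102.13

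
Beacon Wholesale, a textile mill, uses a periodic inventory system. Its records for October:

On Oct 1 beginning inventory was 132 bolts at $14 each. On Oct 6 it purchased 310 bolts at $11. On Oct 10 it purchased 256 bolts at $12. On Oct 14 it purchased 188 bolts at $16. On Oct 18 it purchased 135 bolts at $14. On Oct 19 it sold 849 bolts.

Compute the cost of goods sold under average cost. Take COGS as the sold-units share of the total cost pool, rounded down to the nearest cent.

Oct 19, sell 849: 849/1021 × $13,228.00 → $10,999.58
Ending inventory (cost pool remaining) = $2,228.42

COGS = $10,999.58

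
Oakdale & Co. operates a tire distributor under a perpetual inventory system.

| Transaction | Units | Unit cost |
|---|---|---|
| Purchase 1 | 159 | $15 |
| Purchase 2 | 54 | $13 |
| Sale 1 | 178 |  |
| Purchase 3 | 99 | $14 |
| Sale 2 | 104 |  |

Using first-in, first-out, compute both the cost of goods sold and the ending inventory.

Sale 1 (178) [FIFO — oldest first]: 159 @ $15 + 19 @ $13 = $2,632
Sale 2 (104) [FIFO — oldest first]: 35 @ $13 + 69 @ $14 = $1,421
Total COGS = $2,632 + $1,421 = $4,053
Ending inventory: 30 @ $14 = $420

COGS = $4,053; ending inventory = $420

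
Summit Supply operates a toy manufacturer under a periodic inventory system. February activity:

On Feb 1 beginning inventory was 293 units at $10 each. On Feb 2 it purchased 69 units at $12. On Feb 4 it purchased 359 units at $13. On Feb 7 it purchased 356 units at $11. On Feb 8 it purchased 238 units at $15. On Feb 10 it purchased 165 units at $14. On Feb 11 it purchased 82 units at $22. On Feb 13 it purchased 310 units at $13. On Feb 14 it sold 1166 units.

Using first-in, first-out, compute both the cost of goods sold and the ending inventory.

COGS = $13,676; ending inventory = $10,379

Feb 14, 1166 sold [FIFO — oldest first]: 293 @ $10 + 69 @ $12 + 359 @ $13 + 356 @ $11 + 89 @ $15 = $13,676
Ending inventory: 149 @ $15 + 165 @ $14 + 82 @ $22 + 310 @ $13 = $10,379
Check: goods available $24,055 = COGS $13,676 + ending $10,379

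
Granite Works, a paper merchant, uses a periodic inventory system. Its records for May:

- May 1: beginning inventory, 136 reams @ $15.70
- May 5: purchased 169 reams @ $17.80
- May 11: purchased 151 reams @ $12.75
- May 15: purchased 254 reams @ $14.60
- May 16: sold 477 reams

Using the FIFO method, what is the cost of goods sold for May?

COGS = $7,375.25

May 16, 477 sold [FIFO — oldest first]: 136 @ $15.70 + 169 @ $17.80 + 151 @ $12.75 + 21 @ $14.60 = $7,375.25
Ending inventory: 233 @ $14.60 = $3,401.80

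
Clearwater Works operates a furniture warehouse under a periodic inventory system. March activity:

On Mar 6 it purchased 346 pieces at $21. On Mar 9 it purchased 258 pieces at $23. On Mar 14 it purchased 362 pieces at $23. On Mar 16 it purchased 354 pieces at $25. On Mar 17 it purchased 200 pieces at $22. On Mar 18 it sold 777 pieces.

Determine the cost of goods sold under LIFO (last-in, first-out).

Mar 18, 777 sold [LIFO — newest first]: 200 @ $22 + 354 @ $25 + 223 @ $23 = $18,379
Ending inventory: 346 @ $21 + 258 @ $23 + 139 @ $23 = $16,397
Check: goods available $34,776 = COGS $18,379 + ending $16,397

COGS = $18,379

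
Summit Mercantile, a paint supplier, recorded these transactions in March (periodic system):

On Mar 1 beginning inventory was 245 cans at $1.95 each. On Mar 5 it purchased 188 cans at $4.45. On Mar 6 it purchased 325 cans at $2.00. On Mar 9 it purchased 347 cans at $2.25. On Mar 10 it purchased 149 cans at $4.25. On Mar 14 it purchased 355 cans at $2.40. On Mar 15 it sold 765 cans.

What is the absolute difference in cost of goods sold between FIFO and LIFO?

$92.40

FIFO COGS: 245 @ $1.95 + 188 @ $4.45 + 325 @ $2.00 + 7 @ $2.25 = $1,980.10
LIFO COGS: 355 @ $2.40 + 149 @ $4.25 + 261 @ $2.25 = $2,072.50
Difference = |$1,980.10 − $2,072.50| = $92.40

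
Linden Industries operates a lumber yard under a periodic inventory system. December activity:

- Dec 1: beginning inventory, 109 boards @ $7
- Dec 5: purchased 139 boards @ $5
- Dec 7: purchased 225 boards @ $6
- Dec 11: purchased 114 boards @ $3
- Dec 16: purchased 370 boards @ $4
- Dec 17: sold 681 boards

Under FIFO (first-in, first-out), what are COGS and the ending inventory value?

COGS = $3,526; ending inventory = $1,104

Dec 17, 681 sold [FIFO — oldest first]: 109 @ $7 + 139 @ $5 + 225 @ $6 + 114 @ $3 + 94 @ $4 = $3,526
Ending inventory: 276 @ $4 = $1,104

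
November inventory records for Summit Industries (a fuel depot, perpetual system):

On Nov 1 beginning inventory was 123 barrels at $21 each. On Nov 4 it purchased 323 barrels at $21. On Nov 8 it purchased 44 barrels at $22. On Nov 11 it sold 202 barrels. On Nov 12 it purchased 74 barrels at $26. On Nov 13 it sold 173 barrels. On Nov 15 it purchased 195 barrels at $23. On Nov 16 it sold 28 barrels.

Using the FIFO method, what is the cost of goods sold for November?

Nov 11, 202 sold [FIFO — oldest first]: 123 @ $21 + 79 @ $21 = $4,242
Nov 13, 173 sold [FIFO — oldest first]: 173 @ $21 = $3,633
Nov 16, 28 sold [FIFO — oldest first]: 28 @ $21 = $588
Total COGS = $4,242 + $3,633 + $588 = $8,463
Ending inventory: 43 @ $21 + 44 @ $22 + 74 @ $26 + 195 @ $23 = $8,280

COGS = $8,463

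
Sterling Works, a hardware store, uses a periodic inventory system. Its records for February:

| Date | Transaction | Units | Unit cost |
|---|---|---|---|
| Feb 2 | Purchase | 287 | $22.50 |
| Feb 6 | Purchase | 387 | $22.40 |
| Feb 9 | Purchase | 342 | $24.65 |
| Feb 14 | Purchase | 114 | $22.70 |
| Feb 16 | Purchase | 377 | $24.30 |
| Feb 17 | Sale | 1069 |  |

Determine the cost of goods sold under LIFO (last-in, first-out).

Feb 17, 1069 sold [LIFO — newest first]: 377 @ $24.30 + 114 @ $22.70 + 342 @ $24.65 + 236 @ $22.40 = $25,465.60
Ending inventory: 287 @ $22.50 + 151 @ $22.40 = $9,839.90

COGS = $25,465.60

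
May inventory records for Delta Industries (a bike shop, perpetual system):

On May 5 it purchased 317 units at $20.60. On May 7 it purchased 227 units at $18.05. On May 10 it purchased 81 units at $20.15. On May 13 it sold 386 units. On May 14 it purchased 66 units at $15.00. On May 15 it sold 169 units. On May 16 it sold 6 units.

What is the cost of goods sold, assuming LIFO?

COGS = $10,571.70

May 13, 386 sold [LIFO — newest first]: 81 @ $20.15 + 227 @ $18.05 + 78 @ $20.60 = $7,336.30
May 15, 169 sold [LIFO — newest first]: 66 @ $15.00 + 103 @ $20.60 = $3,111.80
May 16, 6 sold [LIFO — newest first]: 6 @ $20.60 = $123.60
Total COGS = $7,336.30 + $3,111.80 + $123.60 = $10,571.70
Ending inventory: 130 @ $20.60 = $2,678.00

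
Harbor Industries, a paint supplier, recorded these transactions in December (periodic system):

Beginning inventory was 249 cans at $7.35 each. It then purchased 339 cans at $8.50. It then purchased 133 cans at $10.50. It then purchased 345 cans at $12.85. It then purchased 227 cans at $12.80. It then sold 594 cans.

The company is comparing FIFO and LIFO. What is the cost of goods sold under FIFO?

COGS = $4,774.65

FIFO COGS: 249 @ $7.35 + 339 @ $8.50 + 6 @ $10.50 = $4,774.65
LIFO COGS: 227 @ $12.80 + 345 @ $12.85 + 22 @ $10.50 = $7,569.85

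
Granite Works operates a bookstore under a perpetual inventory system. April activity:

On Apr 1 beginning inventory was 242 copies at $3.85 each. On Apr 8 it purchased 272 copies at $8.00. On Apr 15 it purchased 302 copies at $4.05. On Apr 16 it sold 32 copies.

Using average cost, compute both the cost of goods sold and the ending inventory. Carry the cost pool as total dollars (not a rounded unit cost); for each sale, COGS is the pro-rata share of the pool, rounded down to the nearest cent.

After Apr 1: 242 on hand, pool $931.70 (≈ $3.8500 each)
After Apr 8: 514 on hand, pool $3,107.70 (≈ $6.0461 each)
After Apr 15: 816 on hand, pool $4,330.80 (≈ $5.3074 each)
Apr 16, sell 32: 32/816 × $4,330.80 → $169.83
Ending inventory (cost pool remaining) = $4,160.97

COGS = $169.83; ending inventory = $4,160.97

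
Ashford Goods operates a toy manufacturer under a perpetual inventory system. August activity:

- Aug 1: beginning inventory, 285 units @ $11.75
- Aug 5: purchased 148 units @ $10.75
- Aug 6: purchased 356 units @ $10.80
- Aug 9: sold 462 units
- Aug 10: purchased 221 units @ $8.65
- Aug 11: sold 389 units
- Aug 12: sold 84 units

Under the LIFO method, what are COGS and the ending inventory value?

COGS = $9,814.95; ending inventory = $881.25

Aug 9, 462 sold [LIFO — newest first]: 356 @ $10.80 + 106 @ $10.75 = $4,984.30
Aug 11, 389 sold [LIFO — newest first]: 221 @ $8.65 + 42 @ $10.75 + 126 @ $11.75 = $3,843.65
Aug 12, 84 sold [LIFO — newest first]: 84 @ $11.75 = $987.00
Total COGS = $4,984.30 + $3,843.65 + $987.00 = $9,814.95
Ending inventory: 75 @ $11.75 = $881.25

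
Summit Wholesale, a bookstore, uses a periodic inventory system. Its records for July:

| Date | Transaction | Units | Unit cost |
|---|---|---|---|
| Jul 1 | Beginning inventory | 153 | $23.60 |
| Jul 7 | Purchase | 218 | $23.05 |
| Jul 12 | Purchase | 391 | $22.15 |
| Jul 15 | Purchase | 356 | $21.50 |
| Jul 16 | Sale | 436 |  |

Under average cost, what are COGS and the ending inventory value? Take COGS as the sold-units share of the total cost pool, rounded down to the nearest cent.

COGS = $9,730.19; ending inventory = $15,220.16

Jul 16, sell 436: 436/1118 × $24,950.35 → $9,730.19
Ending inventory (cost pool remaining) = $15,220.16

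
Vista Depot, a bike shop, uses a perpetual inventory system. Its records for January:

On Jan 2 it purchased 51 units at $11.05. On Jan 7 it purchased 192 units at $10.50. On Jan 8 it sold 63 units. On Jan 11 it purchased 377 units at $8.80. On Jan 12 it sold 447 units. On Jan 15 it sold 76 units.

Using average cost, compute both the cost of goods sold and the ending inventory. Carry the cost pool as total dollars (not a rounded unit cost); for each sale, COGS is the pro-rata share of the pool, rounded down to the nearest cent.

After Jan 2: 51 on hand, pool $563.55 (≈ $11.0500 each)
After Jan 7: 243 on hand, pool $2,579.55 (≈ $10.6154 each)
Jan 8, sell 63: 63/243 × $2,579.55 → $668.77
After Jan 11: 557 on hand, pool $5,228.38 (≈ $9.3867 each)
Jan 12, sell 447: 447/557 × $5,228.38 → $4,195.84
Jan 15, sell 76: 76/110 × $1,032.54 → $713.39
Total COGS = $668.77 + $4,195.84 + $713.39 = $5,578.00
Ending inventory (cost pool remaining) = $319.15

COGS = $5,578.00; ending inventory = $319.15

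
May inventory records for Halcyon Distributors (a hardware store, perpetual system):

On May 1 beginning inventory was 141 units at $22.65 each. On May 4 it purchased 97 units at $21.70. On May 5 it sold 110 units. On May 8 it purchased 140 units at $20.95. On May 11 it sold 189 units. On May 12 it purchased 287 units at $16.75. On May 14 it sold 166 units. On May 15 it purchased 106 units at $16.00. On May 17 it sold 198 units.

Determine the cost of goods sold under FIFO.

May 5, 110 sold [FIFO — oldest first]: 110 @ $22.65 = $2,491.50
May 11, 189 sold [FIFO — oldest first]: 31 @ $22.65 + 97 @ $21.70 + 61 @ $20.95 = $4,085.00
May 14, 166 sold [FIFO — oldest first]: 79 @ $20.95 + 87 @ $16.75 = $3,112.30
May 17, 198 sold [FIFO — oldest first]: 198 @ $16.75 = $3,316.50
Total COGS = $2,491.50 + $4,085.00 + $3,112.30 + $3,316.50 = $13,005.30
Ending inventory: 2 @ $16.75 + 106 @ $16.00 = $1,729.50
Check: goods available $14,734.80 = COGS $13,005.30 + ending $1,729.50

COGS = $13,005.30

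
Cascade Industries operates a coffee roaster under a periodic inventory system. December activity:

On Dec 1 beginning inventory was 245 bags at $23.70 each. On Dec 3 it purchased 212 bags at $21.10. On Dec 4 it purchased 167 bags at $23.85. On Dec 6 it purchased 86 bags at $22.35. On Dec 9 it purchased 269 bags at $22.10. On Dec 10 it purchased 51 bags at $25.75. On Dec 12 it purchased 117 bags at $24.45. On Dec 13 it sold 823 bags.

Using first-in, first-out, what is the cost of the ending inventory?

Dec 13, 823 sold [FIFO — oldest first]: 245 @ $23.70 + 212 @ $21.10 + 167 @ $23.85 + 86 @ $22.35 + 113 @ $22.10 = $18,682.05
Ending inventory: 156 @ $22.10 + 51 @ $25.75 + 117 @ $24.45 = $7,621.50

Ending inventory = $7,621.50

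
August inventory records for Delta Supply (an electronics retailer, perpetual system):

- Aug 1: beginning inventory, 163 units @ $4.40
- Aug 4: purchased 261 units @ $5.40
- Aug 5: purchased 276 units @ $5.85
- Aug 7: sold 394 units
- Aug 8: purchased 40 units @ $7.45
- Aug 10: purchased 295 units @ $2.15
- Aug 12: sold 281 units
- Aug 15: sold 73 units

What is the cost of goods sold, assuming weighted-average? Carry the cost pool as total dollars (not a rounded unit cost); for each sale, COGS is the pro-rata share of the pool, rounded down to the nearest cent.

COGS = $3,523.79

After Aug 1: 163 on hand, pool $717.20 (≈ $4.4000 each)
After Aug 4: 424 on hand, pool $2,126.60 (≈ $5.0156 each)
After Aug 5: 700 on hand, pool $3,741.20 (≈ $5.3446 each)
Aug 7, sell 394: 394/700 × $3,741.20 → $2,105.76
After Aug 8: 346 on hand, pool $1,933.44 (≈ $5.5880 each)
After Aug 10: 641 on hand, pool $2,567.69 (≈ $4.0058 each)
Aug 12, sell 281: 281/641 × $2,567.69 → $1,125.61
Aug 15, sell 73: 73/360 × $1,442.08 → $292.42
Total COGS = $2,105.76 + $1,125.61 + $292.42 = $3,523.79
Ending inventory (cost pool remaining) = $1,149.66
Check: goods available $4,673.45 = COGS $3,523.79 + ending $1,149.66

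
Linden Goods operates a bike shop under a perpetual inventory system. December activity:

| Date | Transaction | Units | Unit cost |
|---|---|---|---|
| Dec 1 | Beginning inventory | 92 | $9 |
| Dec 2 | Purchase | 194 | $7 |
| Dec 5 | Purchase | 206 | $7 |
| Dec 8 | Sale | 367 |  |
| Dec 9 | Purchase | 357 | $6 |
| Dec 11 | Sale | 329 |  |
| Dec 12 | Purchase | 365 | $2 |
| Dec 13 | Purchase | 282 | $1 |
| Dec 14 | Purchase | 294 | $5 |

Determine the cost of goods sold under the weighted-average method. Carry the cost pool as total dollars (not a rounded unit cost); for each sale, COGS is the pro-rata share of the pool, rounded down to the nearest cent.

After Dec 1: 92 on hand, pool $828.00 (≈ $9.0000 each)
After Dec 2: 286 on hand, pool $2,186.00 (≈ $7.6434 each)
After Dec 5: 492 on hand, pool $3,628.00 (≈ $7.3740 each)
Dec 8, sell 367: 367/492 × $3,628.00 → $2,706.25
After Dec 9: 482 on hand, pool $3,063.75 (≈ $6.3563 each)
Dec 11, sell 329: 329/482 × $3,063.75 → $2,091.23
After Dec 12: 518 on hand, pool $1,702.52 (≈ $3.2867 each)
After Dec 13: 800 on hand, pool $1,984.52 (≈ $2.4806 each)
After Dec 14: 1094 on hand, pool $3,454.52 (≈ $3.1577 each)
Total COGS = $2,706.25 + $2,091.23 = $4,797.48
Ending inventory (cost pool remaining) = $3,454.52
Check: goods available $8,252.00 = COGS $4,797.48 + ending $3,454.52

COGS = $4,797.48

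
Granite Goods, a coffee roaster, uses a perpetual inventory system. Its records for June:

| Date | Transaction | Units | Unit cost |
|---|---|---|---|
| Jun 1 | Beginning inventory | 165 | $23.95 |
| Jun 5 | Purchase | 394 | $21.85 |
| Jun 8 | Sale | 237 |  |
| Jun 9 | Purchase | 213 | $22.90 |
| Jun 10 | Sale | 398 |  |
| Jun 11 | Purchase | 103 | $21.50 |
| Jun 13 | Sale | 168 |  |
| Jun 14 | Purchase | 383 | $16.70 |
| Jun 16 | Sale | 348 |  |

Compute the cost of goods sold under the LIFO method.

Jun 8, 237 sold [LIFO — newest first]: 237 @ $21.85 = $5,178.45
Jun 10, 398 sold [LIFO — newest first]: 213 @ $22.90 + 157 @ $21.85 + 28 @ $23.95 = $8,978.75
Jun 13, 168 sold [LIFO — newest first]: 103 @ $21.50 + 65 @ $23.95 = $3,771.25
Jun 16, 348 sold [LIFO — newest first]: 348 @ $16.70 = $5,811.60
Total COGS = $5,178.45 + $8,978.75 + $3,771.25 + $5,811.60 = $23,740.05
Ending inventory: 72 @ $23.95 + 35 @ $16.70 = $2,308.90
Check: goods available $26,048.95 = COGS $23,740.05 + ending $2,308.90

COGS = $23,740.05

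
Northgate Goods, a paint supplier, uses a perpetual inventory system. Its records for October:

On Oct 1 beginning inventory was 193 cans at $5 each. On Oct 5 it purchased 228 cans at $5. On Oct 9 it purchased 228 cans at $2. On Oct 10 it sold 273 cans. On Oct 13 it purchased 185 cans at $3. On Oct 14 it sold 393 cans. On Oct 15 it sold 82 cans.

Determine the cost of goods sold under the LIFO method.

Oct 10, 273 sold [LIFO — newest first]: 228 @ $2 + 45 @ $5 = $681
Oct 14, 393 sold [LIFO — newest first]: 185 @ $3 + 183 @ $5 + 25 @ $5 = $1,595
Oct 15, 82 sold [LIFO — newest first]: 82 @ $5 = $410
Total COGS = $681 + $1,595 + $410 = $2,686
Ending inventory: 86 @ $5 = $430

COGS = $2,686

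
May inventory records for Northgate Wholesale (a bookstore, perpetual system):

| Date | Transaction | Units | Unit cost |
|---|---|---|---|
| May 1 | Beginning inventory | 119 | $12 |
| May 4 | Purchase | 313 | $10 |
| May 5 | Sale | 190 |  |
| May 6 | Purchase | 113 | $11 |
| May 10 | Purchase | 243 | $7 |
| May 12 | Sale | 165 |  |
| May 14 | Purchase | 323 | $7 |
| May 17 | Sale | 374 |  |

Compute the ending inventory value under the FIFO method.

May 5, 190 sold [FIFO — oldest first]: 119 @ $12 + 71 @ $10 = $2,138
May 12, 165 sold [FIFO — oldest first]: 165 @ $10 = $1,650
May 17, 374 sold [FIFO — oldest first]: 77 @ $10 + 113 @ $11 + 184 @ $7 = $3,301
Total COGS = $2,138 + $1,650 + $3,301 = $7,089
Ending inventory: 59 @ $7 + 323 @ $7 = $2,674

Ending inventory = $2,674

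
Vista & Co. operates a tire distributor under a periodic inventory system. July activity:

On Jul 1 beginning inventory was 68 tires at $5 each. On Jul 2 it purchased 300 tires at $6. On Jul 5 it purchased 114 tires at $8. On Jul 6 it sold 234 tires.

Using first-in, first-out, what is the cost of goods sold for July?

Jul 6, 234 sold [FIFO — oldest first]: 68 @ $5 + 166 @ $6 = $1,336
Ending inventory: 134 @ $6 + 114 @ $8 = $1,716
Check: goods available $3,052 = COGS $1,336 + ending $1,716

COGS = $1,336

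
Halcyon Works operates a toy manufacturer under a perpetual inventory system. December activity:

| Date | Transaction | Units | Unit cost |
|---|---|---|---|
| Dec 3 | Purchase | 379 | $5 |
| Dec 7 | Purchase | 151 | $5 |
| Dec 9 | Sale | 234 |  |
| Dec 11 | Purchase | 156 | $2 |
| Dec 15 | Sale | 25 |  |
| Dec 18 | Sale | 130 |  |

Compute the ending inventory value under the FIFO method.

Dec 9, 234 sold [FIFO — oldest first]: 234 @ $5 = $1,170
Dec 15, 25 sold [FIFO — oldest first]: 25 @ $5 = $125
Dec 18, 130 sold [FIFO — oldest first]: 120 @ $5 + 10 @ $5 = $650
Total COGS = $1,170 + $125 + $650 = $1,945
Ending inventory: 141 @ $5 + 156 @ $2 = $1,017

Ending inventory = $1,017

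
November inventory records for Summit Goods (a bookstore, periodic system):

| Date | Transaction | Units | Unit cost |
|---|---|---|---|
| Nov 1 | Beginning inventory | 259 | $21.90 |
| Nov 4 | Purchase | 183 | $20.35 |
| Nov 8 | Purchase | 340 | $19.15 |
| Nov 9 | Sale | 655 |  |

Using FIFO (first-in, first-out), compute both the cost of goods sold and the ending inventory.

COGS = $13,475.10; ending inventory = $2,432.05

Nov 9, 655 sold [FIFO — oldest first]: 259 @ $21.90 + 183 @ $20.35 + 213 @ $19.15 = $13,475.10
Ending inventory: 127 @ $19.15 = $2,432.05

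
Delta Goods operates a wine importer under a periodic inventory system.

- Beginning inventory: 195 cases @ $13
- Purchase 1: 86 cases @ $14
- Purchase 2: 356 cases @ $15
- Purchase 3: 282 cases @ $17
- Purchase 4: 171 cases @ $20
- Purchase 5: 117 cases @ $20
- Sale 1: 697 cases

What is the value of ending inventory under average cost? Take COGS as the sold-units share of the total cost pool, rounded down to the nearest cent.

Ending inventory = $8,295.64

Sale 1, sell 697: 697/1207 × $19,633.00 → $11,337.36
Ending inventory (cost pool remaining) = $8,295.64
Check: goods available $19,633.00 = COGS $11,337.36 + ending $8,295.64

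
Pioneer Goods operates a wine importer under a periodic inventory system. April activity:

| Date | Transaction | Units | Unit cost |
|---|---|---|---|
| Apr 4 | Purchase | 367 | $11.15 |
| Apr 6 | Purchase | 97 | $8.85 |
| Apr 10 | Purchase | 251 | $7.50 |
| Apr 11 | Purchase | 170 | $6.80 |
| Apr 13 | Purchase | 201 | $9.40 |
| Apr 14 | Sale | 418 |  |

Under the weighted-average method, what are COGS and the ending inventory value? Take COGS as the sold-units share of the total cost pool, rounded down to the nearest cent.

Apr 14, sell 418: 418/1086 × $9,878.40 → $3,802.18
Ending inventory (cost pool remaining) = $6,076.22

COGS = $3,802.18; ending inventory = $6,076.22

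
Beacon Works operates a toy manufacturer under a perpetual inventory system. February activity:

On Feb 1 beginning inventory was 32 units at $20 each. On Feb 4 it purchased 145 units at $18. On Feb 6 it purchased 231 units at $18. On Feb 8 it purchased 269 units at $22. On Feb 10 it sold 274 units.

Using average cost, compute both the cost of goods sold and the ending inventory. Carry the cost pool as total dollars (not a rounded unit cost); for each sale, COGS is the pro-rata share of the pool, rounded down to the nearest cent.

COGS = $5,393.38; ending inventory = $7,932.62

After Feb 1: 32 on hand, pool $640.00 (≈ $20.0000 each)
After Feb 4: 177 on hand, pool $3,250.00 (≈ $18.3616 each)
After Feb 6: 408 on hand, pool $7,408.00 (≈ $18.1569 each)
After Feb 8: 677 on hand, pool $13,326.00 (≈ $19.6839 each)
Feb 10, sell 274: 274/677 × $13,326.00 → $5,393.38
Ending inventory (cost pool remaining) = $7,932.62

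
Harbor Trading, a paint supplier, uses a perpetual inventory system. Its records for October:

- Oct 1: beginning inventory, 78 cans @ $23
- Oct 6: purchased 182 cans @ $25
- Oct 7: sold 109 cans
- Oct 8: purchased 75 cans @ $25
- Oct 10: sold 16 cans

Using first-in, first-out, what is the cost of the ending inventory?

Oct 7, 109 sold [FIFO — oldest first]: 78 @ $23 + 31 @ $25 = $2,569
Oct 10, 16 sold [FIFO — oldest first]: 16 @ $25 = $400
Total COGS = $2,569 + $400 = $2,969
Ending inventory: 135 @ $25 + 75 @ $25 = $5,250

Ending inventory = $5,250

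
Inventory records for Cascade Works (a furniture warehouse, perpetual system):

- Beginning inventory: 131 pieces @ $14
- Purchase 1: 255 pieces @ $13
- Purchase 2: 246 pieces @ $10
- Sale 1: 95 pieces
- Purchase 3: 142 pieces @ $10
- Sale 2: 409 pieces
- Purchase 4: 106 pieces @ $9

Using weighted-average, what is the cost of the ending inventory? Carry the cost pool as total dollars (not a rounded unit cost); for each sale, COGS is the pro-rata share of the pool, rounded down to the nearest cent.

Ending inventory = $4,089.52

After Beginning: 131 on hand, pool $1,834.00 (≈ $14.0000 each)
After Purchase 1: 386 on hand, pool $5,149.00 (≈ $13.3394 each)
After Purchase 2: 632 on hand, pool $7,609.00 (≈ $12.0396 each)
Sale 1, sell 95: 95/632 × $7,609.00 → $1,143.75
After Purchase 3: 679 on hand, pool $7,885.25 (≈ $11.6130 each)
Sale 2, sell 409: 409/679 × $7,885.25 → $4,749.73
After Purchase 4: 376 on hand, pool $4,089.52 (≈ $10.8764 each)
Total COGS = $1,143.75 + $4,749.73 = $5,893.48
Ending inventory (cost pool remaining) = $4,089.52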